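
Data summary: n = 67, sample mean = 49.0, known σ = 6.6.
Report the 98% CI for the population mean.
(47.12, 50.88)

z-interval (σ known):
z* = 2.326 for 98% confidence

Margin of error = z* · σ/√n = 2.326 · 6.6/√67 = 1.88

CI: (49.0 - 1.88, 49.0 + 1.88) = (47.12, 50.88)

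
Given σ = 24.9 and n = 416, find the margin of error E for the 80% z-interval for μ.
Margin of error = 1.57

Margin of error = z* · σ/√n
= 1.282 · 24.9/√416
= 1.282 · 24.9/20.3961
= 1.57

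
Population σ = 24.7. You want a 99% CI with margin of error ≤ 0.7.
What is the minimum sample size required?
n ≥ 8263

For margin E ≤ 0.7:
n ≥ (z* · σ / E)²
n ≥ (2.576 · 24.7 / 0.7)²
n ≥ 8262.08

Minimum n = 8263 (rounding up)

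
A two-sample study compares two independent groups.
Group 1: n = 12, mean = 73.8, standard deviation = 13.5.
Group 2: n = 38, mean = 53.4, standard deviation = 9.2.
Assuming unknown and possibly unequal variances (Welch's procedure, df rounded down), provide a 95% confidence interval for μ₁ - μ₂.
(11.45, 29.35)

Difference: x̄₁ - x̄₂ = 20.40
SE = √(s₁²/n₁ + s₂²/n₂) = √(13.5²/12 + 9.2²/38) = 4.1731
df = 14.37 → 14 (Welch–Satterthwaite, rounded down)
t* = 2.145

CI: 20.40 ± 2.145 · 4.1731 = 20.40 ± 8.95 = (11.45, 29.35)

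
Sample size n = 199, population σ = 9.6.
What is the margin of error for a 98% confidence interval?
Margin of error = 1.58

Margin of error = z* · σ/√n
= 2.326 · 9.6/√199
= 2.326 · 9.6/14.1067
= 1.58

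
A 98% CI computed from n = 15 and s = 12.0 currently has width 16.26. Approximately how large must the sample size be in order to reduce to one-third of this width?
n ≈ 135

CI width ∝ 1/√n
To reduce width by factor 3, need √n to grow by 3 → need 3² = 9 times as many samples.

Current: n = 15, width = 16.26
New: n = 135, width ≈ 4.86

Width reduced by factor of 16.26/4.86 = 3.35.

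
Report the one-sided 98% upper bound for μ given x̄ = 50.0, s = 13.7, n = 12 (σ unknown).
μ ≤ 59.21

Upper bound (one-sided):
t* = 2.328 (one-sided for 98%)
Upper bound = x̄ + t* · s/√n = 50.0 + 2.328 · 13.7/√12 = 59.21

We are 98% confident that μ ≤ 59.21.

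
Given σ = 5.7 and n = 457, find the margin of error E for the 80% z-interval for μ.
Margin of error = 0.34

Margin of error = z* · σ/√n
= 1.282 · 5.7/√457
= 1.282 · 5.7/21.3776
= 0.34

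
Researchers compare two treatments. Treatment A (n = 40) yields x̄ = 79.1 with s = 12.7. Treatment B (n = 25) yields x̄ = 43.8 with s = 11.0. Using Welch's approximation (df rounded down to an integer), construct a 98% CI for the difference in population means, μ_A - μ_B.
(28.17, 42.43)

Difference: x̄₁ - x̄₂ = 35.30
SE = √(s₁²/n₁ + s₂²/n₂) = √(12.7²/40 + 11.0²/25) = 2.9786
df = 56.51 → 56 (Welch–Satterthwaite, rounded down)
t* = 2.395

CI: 35.30 ± 2.395 · 2.9786 = 35.30 ± 7.13 = (28.17, 42.43)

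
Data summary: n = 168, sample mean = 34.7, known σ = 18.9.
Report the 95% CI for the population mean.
(31.84, 37.56)

z-interval (σ known):
z* = 1.960 for 95% confidence

Margin of error = z* · σ/√n = 1.960 · 18.9/√168 = 2.86

CI: (34.7 - 2.86, 34.7 + 2.86) = (31.84, 37.56)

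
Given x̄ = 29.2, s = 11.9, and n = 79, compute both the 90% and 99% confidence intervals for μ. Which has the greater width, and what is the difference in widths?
99% CI is wider by 2.61

df = 78
90% CI: t* = 1.665, (26.97, 31.43), width = 2 · t* · s/√n = 4.46
99% CI: t* = 2.640, (25.67, 32.73), width = 2 · t* · s/√n = 7.07

The 99% CI is wider by 7.07 - 4.46 = 2.61.
Higher confidence requires a wider interval.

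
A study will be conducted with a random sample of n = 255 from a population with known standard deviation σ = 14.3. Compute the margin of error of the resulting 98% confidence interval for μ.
Margin of error = 2.08

Margin of error = z* · σ/√n
= 2.326 · 14.3/√255
= 2.326 · 14.3/15.9687
= 2.08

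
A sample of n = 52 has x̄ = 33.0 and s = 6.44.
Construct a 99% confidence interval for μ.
(30.61, 35.39)

t-interval (σ unknown):
df = n - 1 = 51
t* = 2.676 for 99% confidence

Margin of error = t* · s/√n = 2.676 · 6.44/√52 = 2.39

CI: (30.61, 35.39)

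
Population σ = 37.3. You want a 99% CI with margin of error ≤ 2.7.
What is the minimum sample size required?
n ≥ 1267

For margin E ≤ 2.7:
n ≥ (z* · σ / E)²
n ≥ (2.576 · 37.3 / 2.7)²
n ≥ 1266.43

Minimum n = 1267 (rounding up)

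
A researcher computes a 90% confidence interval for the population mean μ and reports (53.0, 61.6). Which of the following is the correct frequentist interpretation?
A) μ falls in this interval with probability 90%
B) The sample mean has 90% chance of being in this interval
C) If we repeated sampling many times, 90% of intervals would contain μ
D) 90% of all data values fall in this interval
C

A) Wrong — μ is fixed; the randomness lives in the interval, not in μ.
B) Wrong — x̄ is observed and sits in the interval by construction.
C) Correct — this is the frequentist long-run coverage interpretation.
D) Wrong — a CI is about the parameter μ, not individual data values.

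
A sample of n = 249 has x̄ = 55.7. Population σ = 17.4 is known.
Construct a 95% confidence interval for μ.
(53.54, 57.86)

z-interval (σ known):
z* = 1.960 for 95% confidence

Margin of error = z* · σ/√n = 1.960 · 17.4/√249 = 2.16

CI: (55.7 - 2.16, 55.7 + 2.16) = (53.54, 57.86)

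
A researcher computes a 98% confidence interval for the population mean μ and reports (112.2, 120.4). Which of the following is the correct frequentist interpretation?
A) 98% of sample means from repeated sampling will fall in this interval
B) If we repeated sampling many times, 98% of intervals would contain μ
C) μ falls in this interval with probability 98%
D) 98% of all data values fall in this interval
B

A) Wrong — coverage applies to intervals containing μ, not to future x̄ values.
B) Correct — this is the frequentist long-run coverage interpretation.
C) Wrong — μ is fixed; the randomness lives in the interval, not in μ.
D) Wrong — a CI is about the parameter μ, not individual data values.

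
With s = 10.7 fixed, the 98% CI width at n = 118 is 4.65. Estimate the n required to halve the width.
n ≈ 472

CI width ∝ 1/√n
To reduce width by factor 2, need √n to grow by 2 → need 2² = 4 times as many samples.

Current: n = 118, width = 4.65
New: n = 472, width ≈ 2.30

Width reduced by factor of 4.65/2.30 = 2.02.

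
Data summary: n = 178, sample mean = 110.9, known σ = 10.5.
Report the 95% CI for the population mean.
(109.36, 112.44)

z-interval (σ known):
z* = 1.960 for 95% confidence

Margin of error = z* · σ/√n = 1.960 · 10.5/√178 = 1.54

CI: (110.9 - 1.54, 110.9 + 1.54) = (109.36, 112.44)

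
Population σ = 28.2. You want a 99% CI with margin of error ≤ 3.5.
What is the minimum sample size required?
n ≥ 431

For margin E ≤ 3.5:
n ≥ (z* · σ / E)²
n ≥ (2.576 · 28.2 / 3.5)²
n ≥ 430.78

Minimum n = 431 (rounding up)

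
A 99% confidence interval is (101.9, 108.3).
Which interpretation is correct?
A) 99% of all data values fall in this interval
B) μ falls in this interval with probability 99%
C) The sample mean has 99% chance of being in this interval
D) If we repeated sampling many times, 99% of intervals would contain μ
D

A) Wrong — a CI is about the parameter μ, not individual data values.
B) Wrong — μ is fixed; the randomness lives in the interval, not in μ.
C) Wrong — x̄ is observed and sits in the interval by construction.
D) Correct — this is the frequentist long-run coverage interpretation.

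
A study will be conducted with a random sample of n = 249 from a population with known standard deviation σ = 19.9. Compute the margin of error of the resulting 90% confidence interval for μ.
Margin of error = 2.07

Margin of error = z* · σ/√n
= 1.645 · 19.9/√249
= 1.645 · 19.9/15.7797
= 2.07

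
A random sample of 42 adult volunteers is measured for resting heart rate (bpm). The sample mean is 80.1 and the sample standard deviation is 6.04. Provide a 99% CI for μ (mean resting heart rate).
(77.58, 82.62)

t-interval (σ unknown):
df = n - 1 = 41
t* = 2.701 for 99% confidence

Margin of error = t* · s/√n = 2.701 · 6.04/√42 = 2.52

CI: (77.58, 82.62)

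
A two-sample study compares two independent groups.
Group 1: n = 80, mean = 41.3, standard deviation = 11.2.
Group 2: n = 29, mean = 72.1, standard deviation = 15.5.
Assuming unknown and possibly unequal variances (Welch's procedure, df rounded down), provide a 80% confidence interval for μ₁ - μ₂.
(-34.89, -26.71)

Difference: x̄₁ - x̄₂ = -30.80
SE = √(s₁²/n₁ + s₂²/n₂) = √(11.2²/80 + 15.5²/29) = 3.1389
df = 39.11 → 39 (Welch–Satterthwaite, rounded down)
t* = 1.304

CI: -30.80 ± 1.304 · 3.1389 = -30.80 ± 4.09 = (-34.89, -26.71)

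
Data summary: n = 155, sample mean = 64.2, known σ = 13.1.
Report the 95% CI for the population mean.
(62.14, 66.26)

z-interval (σ known):
z* = 1.960 for 95% confidence

Margin of error = z* · σ/√n = 1.960 · 13.1/√155 = 2.06

CI: (64.2 - 2.06, 64.2 + 2.06) = (62.14, 66.26)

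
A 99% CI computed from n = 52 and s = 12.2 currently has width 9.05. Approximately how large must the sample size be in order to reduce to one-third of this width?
n ≈ 468

CI width ∝ 1/√n
To reduce width by factor 3, need √n to grow by 3 → need 3² = 9 times as many samples.

Current: n = 52, width = 9.05
New: n = 468, width ≈ 2.92

Width reduced by factor of 9.05/2.92 = 3.10.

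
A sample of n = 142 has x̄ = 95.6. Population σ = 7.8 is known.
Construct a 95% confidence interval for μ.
(94.32, 96.88)

z-interval (σ known):
z* = 1.960 for 95% confidence

Margin of error = z* · σ/√n = 1.960 · 7.8/√142 = 1.28

CI: (95.6 - 1.28, 95.6 + 1.28) = (94.32, 96.88)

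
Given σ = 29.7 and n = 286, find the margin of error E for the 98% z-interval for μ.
Margin of error = 4.08

Margin of error = z* · σ/√n
= 2.326 · 29.7/√286
= 2.326 · 29.7/16.9115
= 4.08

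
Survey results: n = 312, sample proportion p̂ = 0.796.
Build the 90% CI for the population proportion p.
(0.758, 0.834)

Proportion CI:
SE = √(p̂(1-p̂)/n) = √(0.796 · 0.204 / 312) = 0.02281

z* = 1.645
Margin = z* · SE = 1.645 · 0.02281 = 0.0375

CI: 0.796 ± 0.0375 = (0.758, 0.834)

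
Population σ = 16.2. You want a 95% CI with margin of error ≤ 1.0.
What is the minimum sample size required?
n ≥ 1009

For margin E ≤ 1.0:
n ≥ (z* · σ / E)²
n ≥ (1.960 · 16.2 / 1.0)²
n ≥ 1008.19

Minimum n = 1009 (rounding up)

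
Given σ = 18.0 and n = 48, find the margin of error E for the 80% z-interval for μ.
Margin of error = 3.33

Margin of error = z* · σ/√n
= 1.282 · 18.0/√48
= 1.282 · 18.0/6.9282
= 3.33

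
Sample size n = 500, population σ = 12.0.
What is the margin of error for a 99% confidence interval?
Margin of error = 1.38

Margin of error = z* · σ/√n
= 2.576 · 12.0/√500
= 2.576 · 12.0/22.3607
= 1.38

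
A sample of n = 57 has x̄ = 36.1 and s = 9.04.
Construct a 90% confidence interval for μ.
(34.10, 38.10)

t-interval (σ unknown):
df = n - 1 = 56
t* = 1.673 for 90% confidence

Margin of error = t* · s/√n = 1.673 · 9.04/√57 = 2.00

CI: (34.10, 38.10)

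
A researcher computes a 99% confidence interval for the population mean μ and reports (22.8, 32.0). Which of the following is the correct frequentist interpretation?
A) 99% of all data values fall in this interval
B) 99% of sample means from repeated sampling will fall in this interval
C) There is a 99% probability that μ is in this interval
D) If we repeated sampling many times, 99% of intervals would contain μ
D

A) Wrong — a CI is about the parameter μ, not individual data values.
B) Wrong — coverage applies to intervals containing μ, not to future x̄ values.
C) Wrong — μ is fixed; the randomness lives in the interval, not in μ.
D) Correct — this is the frequentist long-run coverage interpretation.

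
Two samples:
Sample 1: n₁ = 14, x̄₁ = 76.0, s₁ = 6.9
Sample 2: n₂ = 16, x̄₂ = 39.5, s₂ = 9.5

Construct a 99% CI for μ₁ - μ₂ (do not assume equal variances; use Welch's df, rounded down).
(28.17, 44.83)

Difference: x̄₁ - x̄₂ = 36.50
SE = √(s₁²/n₁ + s₂²/n₂) = √(6.9²/14 + 9.5²/16) = 3.0069
df = 27.15 → 27 (Welch–Satterthwaite, rounded down)
t* = 2.771

CI: 36.50 ± 2.771 · 3.0069 = 36.50 ± 8.33 = (28.17, 44.83)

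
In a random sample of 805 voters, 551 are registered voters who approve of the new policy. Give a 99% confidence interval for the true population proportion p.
(0.642, 0.727)

Proportion CI:
p̂ = 551/805 = 0.68447
SE = √(p̂(1-p̂)/n) = √(0.68447 · 0.31553 / 805) = 0.01638

z* = 2.576
Margin = z* · SE = 2.576 · 0.01638 = 0.0422

CI: 0.68447 ± 0.0422 = (0.642, 0.727)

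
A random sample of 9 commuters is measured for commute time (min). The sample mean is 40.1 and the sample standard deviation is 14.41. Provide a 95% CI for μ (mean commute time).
(29.02, 51.18)

t-interval (σ unknown):
df = n - 1 = 8
t* = 2.306 for 95% confidence

Margin of error = t* · s/√n = 2.306 · 14.41/√9 = 11.08

CI: (29.02, 51.18)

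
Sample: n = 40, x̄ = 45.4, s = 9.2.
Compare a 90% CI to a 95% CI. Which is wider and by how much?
95% CI is wider by 0.99

df = 39
90% CI: t* = 1.685, (42.95, 47.85), width = 2 · t* · s/√n = 4.90
95% CI: t* = 2.023, (42.46, 48.34), width = 2 · t* · s/√n = 5.89

The 95% CI is wider by 5.89 - 4.90 = 0.99.
Higher confidence requires a wider interval.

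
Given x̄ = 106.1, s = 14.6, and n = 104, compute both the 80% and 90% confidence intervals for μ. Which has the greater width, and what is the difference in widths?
90% CI is wider by 1.06

df = 103
80% CI: t* = 1.290, (104.25, 107.95), width = 2 · t* · s/√n = 3.69
90% CI: t* = 1.660, (103.72, 108.48), width = 2 · t* · s/√n = 4.75

The 90% CI is wider by 4.75 - 3.69 = 1.06.
Higher confidence requires a wider interval.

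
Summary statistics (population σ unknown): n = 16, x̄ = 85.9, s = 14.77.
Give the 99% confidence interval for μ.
(75.02, 96.78)

t-interval (σ unknown):
df = n - 1 = 15
t* = 2.947 for 99% confidence

Margin of error = t* · s/√n = 2.947 · 14.77/√16 = 10.88

CI: (75.02, 96.78)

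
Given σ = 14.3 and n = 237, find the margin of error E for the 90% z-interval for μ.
Margin of error = 1.53

Margin of error = z* · σ/√n
= 1.645 · 14.3/√237
= 1.645 · 14.3/15.3948
= 1.53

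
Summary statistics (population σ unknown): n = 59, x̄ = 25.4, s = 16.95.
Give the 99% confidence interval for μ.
(19.52, 31.28)

t-interval (σ unknown):
df = n - 1 = 58
t* = 2.663 for 99% confidence

Margin of error = t* · s/√n = 2.663 · 16.95/√59 = 5.88

CI: (19.52, 31.28)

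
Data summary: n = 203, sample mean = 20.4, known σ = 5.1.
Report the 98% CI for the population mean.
(19.57, 21.23)

z-interval (σ known):
z* = 2.326 for 98% confidence

Margin of error = z* · σ/√n = 2.326 · 5.1/√203 = 0.83

CI: (20.4 - 0.83, 20.4 + 0.83) = (19.57, 21.23)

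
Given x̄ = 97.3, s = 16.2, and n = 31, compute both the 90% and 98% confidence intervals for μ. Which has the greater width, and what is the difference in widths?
98% CI is wider by 4.42

df = 30
90% CI: t* = 1.697, (92.36, 102.24), width = 2 · t* · s/√n = 9.88
98% CI: t* = 2.457, (90.15, 104.45), width = 2 · t* · s/√n = 14.30

The 98% CI is wider by 14.30 - 9.88 = 4.42.
Higher confidence requires a wider interval.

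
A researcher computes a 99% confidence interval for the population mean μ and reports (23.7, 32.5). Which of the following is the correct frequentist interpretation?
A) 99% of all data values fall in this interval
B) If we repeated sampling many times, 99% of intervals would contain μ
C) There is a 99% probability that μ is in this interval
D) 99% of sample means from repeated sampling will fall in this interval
B

A) Wrong — a CI is about the parameter μ, not individual data values.
B) Correct — this is the frequentist long-run coverage interpretation.
C) Wrong — μ is fixed; the randomness lives in the interval, not in μ.
D) Wrong — coverage applies to intervals containing μ, not to future x̄ values.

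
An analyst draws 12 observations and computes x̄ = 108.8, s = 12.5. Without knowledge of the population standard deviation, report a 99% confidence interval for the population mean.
(97.59, 120.01)

t-interval (σ unknown):
df = n - 1 = 11
t* = 3.106 for 99% confidence

Margin of error = t* · s/√n = 3.106 · 12.5/√12 = 11.21

CI: (97.59, 120.01)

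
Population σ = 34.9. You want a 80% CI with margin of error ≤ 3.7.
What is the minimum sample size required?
n ≥ 147

For margin E ≤ 3.7:
n ≥ (z* · σ / E)²
n ≥ (1.282 · 34.9 / 3.7)²
n ≥ 146.23

Minimum n = 147 (rounding up)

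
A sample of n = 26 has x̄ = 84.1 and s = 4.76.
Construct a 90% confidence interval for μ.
(82.51, 85.69)

t-interval (σ unknown):
df = n - 1 = 25
t* = 1.708 for 90% confidence

Margin of error = t* · s/√n = 1.708 · 4.76/√26 = 1.59

CI: (82.51, 85.69)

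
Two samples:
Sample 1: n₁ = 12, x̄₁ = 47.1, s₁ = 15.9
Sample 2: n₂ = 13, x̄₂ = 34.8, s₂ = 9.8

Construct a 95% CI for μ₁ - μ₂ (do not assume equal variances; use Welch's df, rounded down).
(1.09, 23.51)

Difference: x̄₁ - x̄₂ = 12.30
SE = √(s₁²/n₁ + s₂²/n₂) = √(15.9²/12 + 9.8²/13) = 5.3343
df = 18.03 → 18 (Welch–Satterthwaite, rounded down)
t* = 2.101

CI: 12.30 ± 2.101 · 5.3343 = 12.30 ± 11.21 = (1.09, 23.51)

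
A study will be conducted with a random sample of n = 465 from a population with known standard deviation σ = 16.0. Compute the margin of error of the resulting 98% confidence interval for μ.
Margin of error = 1.73

Margin of error = z* · σ/√n
= 2.326 · 16.0/√465
= 2.326 · 16.0/21.5639
= 1.73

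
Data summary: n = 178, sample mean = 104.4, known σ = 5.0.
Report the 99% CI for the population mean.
(103.43, 105.37)

z-interval (σ known):
z* = 2.576 for 99% confidence

Margin of error = z* · σ/√n = 2.576 · 5.0/√178 = 0.97

CI: (104.4 - 0.97, 104.4 + 0.97) = (103.43, 105.37)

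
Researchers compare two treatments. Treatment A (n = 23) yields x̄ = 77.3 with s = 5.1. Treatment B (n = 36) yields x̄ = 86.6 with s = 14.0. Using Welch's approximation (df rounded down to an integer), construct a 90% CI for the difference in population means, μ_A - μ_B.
(-13.60, -5.00)

Difference: x̄₁ - x̄₂ = -9.30
SE = √(s₁²/n₁ + s₂²/n₂) = √(5.1²/23 + 14.0²/36) = 2.5642
df = 47.77 → 47 (Welch–Satterthwaite, rounded down)
t* = 1.678

CI: -9.30 ± 1.678 · 2.5642 = -9.30 ± 4.30 = (-13.60, -5.00)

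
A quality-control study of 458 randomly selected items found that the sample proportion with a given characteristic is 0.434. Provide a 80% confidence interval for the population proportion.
(0.404, 0.464)

Proportion CI:
SE = √(p̂(1-p̂)/n) = √(0.434 · 0.566 / 458) = 0.02316

z* = 1.282
Margin = z* · SE = 1.282 · 0.02316 = 0.0297

CI: 0.434 ± 0.0297 = (0.404, 0.464)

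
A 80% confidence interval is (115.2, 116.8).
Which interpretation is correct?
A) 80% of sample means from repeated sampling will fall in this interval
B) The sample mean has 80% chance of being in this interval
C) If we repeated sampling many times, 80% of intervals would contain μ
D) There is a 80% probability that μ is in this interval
C

A) Wrong — coverage applies to intervals containing μ, not to future x̄ values.
B) Wrong — x̄ is observed and sits in the interval by construction.
C) Correct — this is the frequentist long-run coverage interpretation.
D) Wrong — μ is fixed; the randomness lives in the interval, not in μ.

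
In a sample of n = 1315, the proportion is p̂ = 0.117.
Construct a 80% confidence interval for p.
(0.106, 0.128)

Proportion CI:
SE = √(p̂(1-p̂)/n) = √(0.117 · 0.883 / 1315) = 0.00886

z* = 1.282
Margin = z* · SE = 1.282 · 0.00886 = 0.0114

CI: 0.117 ± 0.0114 = (0.106, 0.128)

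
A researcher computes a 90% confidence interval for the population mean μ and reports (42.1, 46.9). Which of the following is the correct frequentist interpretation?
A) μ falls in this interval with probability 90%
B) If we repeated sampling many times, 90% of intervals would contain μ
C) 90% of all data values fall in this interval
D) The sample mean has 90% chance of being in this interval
B

A) Wrong — μ is fixed; the randomness lives in the interval, not in μ.
B) Correct — this is the frequentist long-run coverage interpretation.
C) Wrong — a CI is about the parameter μ, not individual data values.
D) Wrong — x̄ is observed and sits in the interval by construction.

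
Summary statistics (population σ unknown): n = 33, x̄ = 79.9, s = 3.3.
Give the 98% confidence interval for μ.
(78.49, 81.31)

t-interval (σ unknown):
df = n - 1 = 32
t* = 2.449 for 98% confidence

Margin of error = t* · s/√n = 2.449 · 3.3/√33 = 1.41

CI: (78.49, 81.31)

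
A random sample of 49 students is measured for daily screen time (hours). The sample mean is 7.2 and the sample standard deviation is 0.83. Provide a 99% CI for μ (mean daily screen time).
(6.88, 7.52)

t-interval (σ unknown):
df = n - 1 = 48
t* = 2.682 for 99% confidence

Margin of error = t* · s/√n = 2.682 · 0.83/√49 = 0.32

CI: (6.88, 7.52)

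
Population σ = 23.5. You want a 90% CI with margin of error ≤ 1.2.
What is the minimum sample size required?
n ≥ 1038

For margin E ≤ 1.2:
n ≥ (z* · σ / E)²
n ≥ (1.645 · 23.5 / 1.2)²
n ≥ 1037.78

Minimum n = 1038 (rounding up)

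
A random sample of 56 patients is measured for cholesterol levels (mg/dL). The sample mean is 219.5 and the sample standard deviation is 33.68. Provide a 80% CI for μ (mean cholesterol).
(213.66, 225.34)

t-interval (σ unknown):
df = n - 1 = 55
t* = 1.297 for 80% confidence

Margin of error = t* · s/√n = 1.297 · 33.68/√56 = 5.84

CI: (213.66, 225.34)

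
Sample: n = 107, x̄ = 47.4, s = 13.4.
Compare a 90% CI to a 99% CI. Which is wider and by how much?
99% CI is wider by 2.50

df = 106
90% CI: t* = 1.659, (45.25, 49.55), width = 2 · t* · s/√n = 4.30
99% CI: t* = 2.623, (44.00, 50.80), width = 2 · t* · s/√n = 6.80

The 99% CI is wider by 6.80 - 4.30 = 2.50.
Higher confidence requires a wider interval.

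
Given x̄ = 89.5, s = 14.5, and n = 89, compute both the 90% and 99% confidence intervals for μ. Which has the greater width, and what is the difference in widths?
99% CI is wider by 2.98

df = 88
90% CI: t* = 1.662, (86.95, 92.05), width = 2 · t* · s/√n = 5.11
99% CI: t* = 2.633, (85.45, 93.55), width = 2 · t* · s/√n = 8.09

The 99% CI is wider by 8.09 - 5.11 = 2.98.
Higher confidence requires a wider interval.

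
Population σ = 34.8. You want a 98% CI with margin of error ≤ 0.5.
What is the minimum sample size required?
n ≥ 26209

For margin E ≤ 0.5:
n ≥ (z* · σ / E)²
n ≥ (2.326 · 34.8 / 0.5)²
n ≥ 26208.24

Minimum n = 26209 (rounding up)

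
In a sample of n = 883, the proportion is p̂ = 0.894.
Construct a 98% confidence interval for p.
(0.870, 0.918)

Proportion CI:
SE = √(p̂(1-p̂)/n) = √(0.894 · 0.106 / 883) = 0.01036

z* = 2.326
Margin = z* · SE = 2.326 · 0.01036 = 0.0241

CI: 0.894 ± 0.0241 = (0.870, 0.918)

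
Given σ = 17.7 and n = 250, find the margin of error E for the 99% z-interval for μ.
Margin of error = 2.88

Margin of error = z* · σ/√n
= 2.576 · 17.7/√250
= 2.576 · 17.7/15.8114
= 2.88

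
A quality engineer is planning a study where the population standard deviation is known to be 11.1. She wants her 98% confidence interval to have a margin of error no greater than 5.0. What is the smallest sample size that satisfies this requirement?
n ≥ 27

For margin E ≤ 5.0:
n ≥ (z* · σ / E)²
n ≥ (2.326 · 11.1 / 5.0)²
n ≥ 26.66

Minimum n = 27 (rounding up)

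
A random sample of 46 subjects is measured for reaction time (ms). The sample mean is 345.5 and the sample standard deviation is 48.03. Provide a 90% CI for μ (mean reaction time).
(333.61, 357.39)

t-interval (σ unknown):
df = n - 1 = 45
t* = 1.679 for 90% confidence

Margin of error = t* · s/√n = 1.679 · 48.03/√46 = 11.89

CI: (333.61, 357.39)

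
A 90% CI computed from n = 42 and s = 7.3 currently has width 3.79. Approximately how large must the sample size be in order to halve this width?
n ≈ 168

CI width ∝ 1/√n
To reduce width by factor 2, need √n to grow by 2 → need 2² = 4 times as many samples.

Current: n = 42, width = 3.79
New: n = 168, width ≈ 1.86

Width reduced by factor of 3.79/1.86 = 2.04.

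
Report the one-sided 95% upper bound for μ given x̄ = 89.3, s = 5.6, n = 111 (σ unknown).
μ ≤ 90.18

Upper bound (one-sided):
t* = 1.659 (one-sided for 95%)
Upper bound = x̄ + t* · s/√n = 89.3 + 1.659 · 5.6/√111 = 90.18

We are 95% confident that μ ≤ 90.18.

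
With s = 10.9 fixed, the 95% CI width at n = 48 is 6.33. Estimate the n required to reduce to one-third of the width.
n ≈ 432

CI width ∝ 1/√n
To reduce width by factor 3, need √n to grow by 3 → need 3² = 9 times as many samples.

Current: n = 48, width = 6.33
New: n = 432, width ≈ 2.06

Width reduced by factor of 6.33/2.06 = 3.07.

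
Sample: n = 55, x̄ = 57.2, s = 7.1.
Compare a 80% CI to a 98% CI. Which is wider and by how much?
98% CI is wider by 2.11

df = 54
80% CI: t* = 1.297, (55.96, 58.44), width = 2 · t* · s/√n = 2.48
98% CI: t* = 2.397, (54.91, 59.49), width = 2 · t* · s/√n = 4.59

The 98% CI is wider by 4.59 - 2.48 = 2.11.
Higher confidence requires a wider interval.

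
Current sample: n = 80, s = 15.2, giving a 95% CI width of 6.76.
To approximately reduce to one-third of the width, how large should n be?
n ≈ 720

CI width ∝ 1/√n
To reduce width by factor 3, need √n to grow by 3 → need 3² = 9 times as many samples.

Current: n = 80, width = 6.76
New: n = 720, width ≈ 2.22

Width reduced by factor of 6.76/2.22 = 3.05.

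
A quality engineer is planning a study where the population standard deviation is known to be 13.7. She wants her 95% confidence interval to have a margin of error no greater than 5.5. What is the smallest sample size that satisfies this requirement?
n ≥ 24

For margin E ≤ 5.5:
n ≥ (z* · σ / E)²
n ≥ (1.960 · 13.7 / 5.5)²
n ≥ 23.84

Minimum n = 24 (rounding up)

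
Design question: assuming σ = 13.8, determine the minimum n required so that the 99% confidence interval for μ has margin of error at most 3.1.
n ≥ 132

For margin E ≤ 3.1:
n ≥ (z* · σ / E)²
n ≥ (2.576 · 13.8 / 3.1)²
n ≥ 131.50

Minimum n = 132 (rounding up)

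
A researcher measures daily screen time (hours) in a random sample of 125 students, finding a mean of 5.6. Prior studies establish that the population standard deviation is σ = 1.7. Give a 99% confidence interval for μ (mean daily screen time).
(5.21, 5.99)

z-interval (σ known):
z* = 2.576 for 99% confidence

Margin of error = z* · σ/√n = 2.576 · 1.7/√125 = 0.39

CI: (5.6 - 0.39, 5.6 + 0.39) = (5.21, 5.99)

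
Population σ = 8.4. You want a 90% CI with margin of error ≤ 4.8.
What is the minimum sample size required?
n ≥ 9

For margin E ≤ 4.8:
n ≥ (z* · σ / E)²
n ≥ (1.645 · 8.4 / 4.8)²
n ≥ 8.29

Minimum n = 9 (rounding up)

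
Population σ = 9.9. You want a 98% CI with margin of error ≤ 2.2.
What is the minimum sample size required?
n ≥ 110

For margin E ≤ 2.2:
n ≥ (z* · σ / E)²
n ≥ (2.326 · 9.9 / 2.2)²
n ≥ 109.56

Minimum n = 110 (rounding up)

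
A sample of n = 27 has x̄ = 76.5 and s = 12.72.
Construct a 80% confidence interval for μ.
(73.28, 79.72)

t-interval (σ unknown):
df = n - 1 = 26
t* = 1.315 for 80% confidence

Margin of error = t* · s/√n = 1.315 · 12.72/√27 = 3.22

CI: (73.28, 79.72)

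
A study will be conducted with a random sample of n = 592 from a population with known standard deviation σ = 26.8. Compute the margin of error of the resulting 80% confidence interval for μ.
Margin of error = 1.41

Margin of error = z* · σ/√n
= 1.282 · 26.8/√592
= 1.282 · 26.8/24.3311
= 1.41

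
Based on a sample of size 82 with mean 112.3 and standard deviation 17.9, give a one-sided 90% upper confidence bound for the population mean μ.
μ ≤ 114.85

Upper bound (one-sided):
t* = 1.292 (one-sided for 90%)
Upper bound = x̄ + t* · s/√n = 112.3 + 1.292 · 17.9/√82 = 114.85

We are 90% confident that μ ≤ 114.85.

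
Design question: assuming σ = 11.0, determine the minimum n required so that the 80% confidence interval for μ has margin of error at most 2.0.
n ≥ 50

For margin E ≤ 2.0:
n ≥ (z* · σ / E)²
n ≥ (1.282 · 11.0 / 2.0)²
n ≥ 49.72

Minimum n = 50 (rounding up)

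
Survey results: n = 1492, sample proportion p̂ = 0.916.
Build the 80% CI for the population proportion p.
(0.907, 0.925)

Proportion CI:
SE = √(p̂(1-p̂)/n) = √(0.916 · 0.084 / 1492) = 0.00718

z* = 1.282
Margin = z* · SE = 1.282 · 0.00718 = 0.0092

CI: 0.916 ± 0.0092 = (0.907, 0.925)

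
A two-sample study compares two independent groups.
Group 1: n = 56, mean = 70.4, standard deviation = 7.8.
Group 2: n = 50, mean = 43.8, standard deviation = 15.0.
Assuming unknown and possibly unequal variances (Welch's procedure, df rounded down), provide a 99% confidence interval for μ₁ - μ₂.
(20.34, 32.86)

Difference: x̄₁ - x̄₂ = 26.60
SE = √(s₁²/n₁ + s₂²/n₂) = √(7.8²/56 + 15.0²/50) = 2.3636
df = 71.79 → 71 (Welch–Satterthwaite, rounded down)
t* = 2.647

CI: 26.60 ± 2.647 · 2.3636 = 26.60 ± 6.26 = (20.34, 32.86)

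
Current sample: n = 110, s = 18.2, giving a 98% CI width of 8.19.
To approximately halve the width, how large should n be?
n ≈ 440

CI width ∝ 1/√n
To reduce width by factor 2, need √n to grow by 2 → need 2² = 4 times as many samples.

Current: n = 110, width = 8.19
New: n = 440, width ≈ 4.05

Width reduced by factor of 8.19/4.05 = 2.02.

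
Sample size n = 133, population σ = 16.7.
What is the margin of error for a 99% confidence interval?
Margin of error = 3.73

Margin of error = z* · σ/√n
= 2.576 · 16.7/√133
= 2.576 · 16.7/11.5326
= 3.73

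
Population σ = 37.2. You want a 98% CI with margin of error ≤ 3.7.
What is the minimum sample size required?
n ≥ 547

For margin E ≤ 3.7:
n ≥ (z* · σ / E)²
n ≥ (2.326 · 37.2 / 3.7)²
n ≥ 546.89

Minimum n = 547 (rounding up)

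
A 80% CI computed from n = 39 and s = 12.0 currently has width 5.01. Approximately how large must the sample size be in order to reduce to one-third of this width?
n ≈ 351

CI width ∝ 1/√n
To reduce width by factor 3, need √n to grow by 3 → need 3² = 9 times as many samples.

Current: n = 39, width = 5.01
New: n = 351, width ≈ 1.64

Width reduced by factor of 5.01/1.64 = 3.05.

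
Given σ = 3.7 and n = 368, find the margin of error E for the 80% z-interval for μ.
Margin of error = 0.25

Margin of error = z* · σ/√n
= 1.282 · 3.7/√368
= 1.282 · 3.7/19.1833
= 0.25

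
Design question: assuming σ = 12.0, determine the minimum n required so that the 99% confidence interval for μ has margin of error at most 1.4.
n ≥ 488

For margin E ≤ 1.4:
n ≥ (z* · σ / E)²
n ≥ (2.576 · 12.0 / 1.4)²
n ≥ 487.53

Minimum n = 488 (rounding up)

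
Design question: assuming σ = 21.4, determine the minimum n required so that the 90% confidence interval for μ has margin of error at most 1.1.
n ≥ 1025

For margin E ≤ 1.1:
n ≥ (z* · σ / E)²
n ≥ (1.645 · 21.4 / 1.1)²
n ≥ 1024.17

Minimum n = 1025 (rounding up)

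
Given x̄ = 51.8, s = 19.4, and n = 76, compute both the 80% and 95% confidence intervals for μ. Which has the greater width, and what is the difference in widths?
95% CI is wider by 3.12

df = 75
80% CI: t* = 1.293, (48.92, 54.68), width = 2 · t* · s/√n = 5.75
95% CI: t* = 1.992, (47.37, 56.23), width = 2 · t* · s/√n = 8.87

The 95% CI is wider by 8.87 - 5.75 = 3.12.
Higher confidence requires a wider interval.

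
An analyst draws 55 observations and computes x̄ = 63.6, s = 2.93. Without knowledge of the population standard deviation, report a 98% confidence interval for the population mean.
(62.65, 64.55)

t-interval (σ unknown):
df = n - 1 = 54
t* = 2.397 for 98% confidence

Margin of error = t* · s/√n = 2.397 · 2.93/√55 = 0.95

CI: (62.65, 64.55)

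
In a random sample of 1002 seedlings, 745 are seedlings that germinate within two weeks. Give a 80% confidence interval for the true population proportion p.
(0.726, 0.761)

Proportion CI:
p̂ = 745/1002 = 0.74351
SE = √(p̂(1-p̂)/n) = √(0.74351 · 0.25649 / 1002) = 0.01380

z* = 1.282
Margin = z* · SE = 1.282 · 0.01380 = 0.0177

CI: 0.74351 ± 0.0177 = (0.726, 0.761)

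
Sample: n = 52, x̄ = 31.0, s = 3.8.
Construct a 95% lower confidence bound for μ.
μ ≥ 30.12

Lower bound (one-sided):
t* = 1.675 (one-sided for 95%)
Lower bound = x̄ - t* · s/√n = 31.0 - 1.675 · 3.8/√52 = 30.12

We are 95% confident that μ ≥ 30.12.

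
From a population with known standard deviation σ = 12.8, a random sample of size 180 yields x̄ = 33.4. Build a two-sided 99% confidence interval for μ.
(30.94, 35.86)

z-interval (σ known):
z* = 2.576 for 99% confidence

Margin of error = z* · σ/√n = 2.576 · 12.8/√180 = 2.46

CI: (33.4 - 2.46, 33.4 + 2.46) = (30.94, 35.86)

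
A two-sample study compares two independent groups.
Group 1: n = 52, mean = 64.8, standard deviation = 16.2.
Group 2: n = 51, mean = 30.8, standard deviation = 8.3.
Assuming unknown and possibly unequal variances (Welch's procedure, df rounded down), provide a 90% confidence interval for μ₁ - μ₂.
(29.79, 38.21)

Difference: x̄₁ - x̄₂ = 34.00
SE = √(s₁²/n₁ + s₂²/n₂) = √(16.2²/52 + 8.3²/51) = 2.5294
df = 76.37 → 76 (Welch–Satterthwaite, rounded down)
t* = 1.665

CI: 34.00 ± 1.665 · 2.5294 = 34.00 ± 4.21 = (29.79, 38.21)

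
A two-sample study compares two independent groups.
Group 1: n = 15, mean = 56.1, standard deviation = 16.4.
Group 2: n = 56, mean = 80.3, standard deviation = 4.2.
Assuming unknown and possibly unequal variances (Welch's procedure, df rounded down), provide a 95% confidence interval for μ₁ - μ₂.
(-33.36, -15.04)

Difference: x̄₁ - x̄₂ = -24.20
SE = √(s₁²/n₁ + s₂²/n₂) = √(16.4²/15 + 4.2²/56) = 4.2715
df = 14.50 → 14 (Welch–Satterthwaite, rounded down)
t* = 2.145

CI: -24.20 ± 2.145 · 4.2715 = -24.20 ± 9.16 = (-33.36, -15.04)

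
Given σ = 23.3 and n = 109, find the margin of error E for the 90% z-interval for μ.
Margin of error = 3.67

Margin of error = z* · σ/√n
= 1.645 · 23.3/√109
= 1.645 · 23.3/10.4403
= 3.67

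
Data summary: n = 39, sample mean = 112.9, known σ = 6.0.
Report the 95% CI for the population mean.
(111.02, 114.78)

z-interval (σ known):
z* = 1.960 for 95% confidence

Margin of error = z* · σ/√n = 1.960 · 6.0/√39 = 1.88

CI: (112.9 - 1.88, 112.9 + 1.88) = (111.02, 114.78)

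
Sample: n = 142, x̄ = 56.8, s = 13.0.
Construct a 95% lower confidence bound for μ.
μ ≥ 54.99

Lower bound (one-sided):
t* = 1.656 (one-sided for 95%)
Lower bound = x̄ - t* · s/√n = 56.8 - 1.656 · 13.0/√142 = 54.99

We are 95% confident that μ ≥ 54.99.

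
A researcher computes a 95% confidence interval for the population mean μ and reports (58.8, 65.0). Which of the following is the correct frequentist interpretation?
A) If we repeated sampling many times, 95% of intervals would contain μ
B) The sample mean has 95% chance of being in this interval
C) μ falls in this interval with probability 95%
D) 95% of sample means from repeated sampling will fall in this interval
A

A) Correct — this is the frequentist long-run coverage interpretation.
B) Wrong — x̄ is observed and sits in the interval by construction.
C) Wrong — μ is fixed; the randomness lives in the interval, not in μ.
D) Wrong — coverage applies to intervals containing μ, not to future x̄ values.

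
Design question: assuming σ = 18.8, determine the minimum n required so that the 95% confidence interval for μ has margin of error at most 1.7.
n ≥ 470

For margin E ≤ 1.7:
n ≥ (z* · σ / E)²
n ≥ (1.960 · 18.8 / 1.7)²
n ≥ 469.82

Minimum n = 470 (rounding up)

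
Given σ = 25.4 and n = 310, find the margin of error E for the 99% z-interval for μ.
Margin of error = 3.72

Margin of error = z* · σ/√n
= 2.576 · 25.4/√310
= 2.576 · 25.4/17.6068
= 3.72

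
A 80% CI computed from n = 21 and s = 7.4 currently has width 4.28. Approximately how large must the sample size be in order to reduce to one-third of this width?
n ≈ 189

CI width ∝ 1/√n
To reduce width by factor 3, need √n to grow by 3 → need 3² = 9 times as many samples.

Current: n = 21, width = 4.28
New: n = 189, width ≈ 1.38

Width reduced by factor of 4.28/1.38 = 3.10.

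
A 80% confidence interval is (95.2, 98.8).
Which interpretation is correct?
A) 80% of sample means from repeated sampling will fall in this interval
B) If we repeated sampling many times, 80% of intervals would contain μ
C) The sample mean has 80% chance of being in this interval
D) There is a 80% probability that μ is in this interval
B

A) Wrong — coverage applies to intervals containing μ, not to future x̄ values.
B) Correct — this is the frequentist long-run coverage interpretation.
C) Wrong — x̄ is observed and sits in the interval by construction.
D) Wrong — μ is fixed; the randomness lives in the interval, not in μ.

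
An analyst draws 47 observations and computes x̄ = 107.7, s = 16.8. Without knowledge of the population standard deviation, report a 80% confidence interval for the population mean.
(104.51, 110.89)

t-interval (σ unknown):
df = n - 1 = 46
t* = 1.300 for 80% confidence

Margin of error = t* · s/√n = 1.300 · 16.8/√47 = 3.19

CI: (104.51, 110.89)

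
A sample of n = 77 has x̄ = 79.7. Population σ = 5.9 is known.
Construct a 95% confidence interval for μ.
(78.38, 81.02)

z-interval (σ known):
z* = 1.960 for 95% confidence

Margin of error = z* · σ/√n = 1.960 · 5.9/√77 = 1.32

CI: (79.7 - 1.32, 79.7 + 1.32) = (78.38, 81.02)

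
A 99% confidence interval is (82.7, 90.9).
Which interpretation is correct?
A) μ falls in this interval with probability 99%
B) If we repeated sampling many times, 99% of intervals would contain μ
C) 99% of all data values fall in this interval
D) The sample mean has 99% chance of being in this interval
B

A) Wrong — μ is fixed; the randomness lives in the interval, not in μ.
B) Correct — this is the frequentist long-run coverage interpretation.
C) Wrong — a CI is about the parameter μ, not individual data values.
D) Wrong — x̄ is observed and sits in the interval by construction.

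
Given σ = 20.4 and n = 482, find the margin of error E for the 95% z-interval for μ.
Margin of error = 1.82

Margin of error = z* · σ/√n
= 1.960 · 20.4/√482
= 1.960 · 20.4/21.9545
= 1.82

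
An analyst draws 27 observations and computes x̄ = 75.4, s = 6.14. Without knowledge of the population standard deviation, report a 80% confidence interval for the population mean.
(73.85, 76.95)

t-interval (σ unknown):
df = n - 1 = 26
t* = 1.315 for 80% confidence

Margin of error = t* · s/√n = 1.315 · 6.14/√27 = 1.55

CI: (73.85, 76.95)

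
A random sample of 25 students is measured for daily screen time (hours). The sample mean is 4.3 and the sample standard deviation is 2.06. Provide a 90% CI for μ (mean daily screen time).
(3.60, 5.00)

t-interval (σ unknown):
df = n - 1 = 24
t* = 1.711 for 90% confidence

Margin of error = t* · s/√n = 1.711 · 2.06/√25 = 0.70

CI: (3.60, 5.00)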